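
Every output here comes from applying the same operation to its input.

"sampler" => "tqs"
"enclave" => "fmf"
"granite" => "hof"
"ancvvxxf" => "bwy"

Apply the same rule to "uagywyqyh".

In each case the input is transformed by: shift every letter 1 place forward in the alphabet (wrapping around), then keep one character in every 3, starting at position 1 (positions 1st, 4th, 7th, ...).
Applying that to "uagywyqyh" gives "vzr".
(Check on "enclave": → "fodmbwf" → "fmf" ✓)

vzr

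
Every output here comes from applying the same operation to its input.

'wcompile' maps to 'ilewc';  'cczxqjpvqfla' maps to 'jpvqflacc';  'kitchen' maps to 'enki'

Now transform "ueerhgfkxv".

gfkxvue

Rule — move the first 2 characters to the end (rotate left by 2), then delete the first 3 characters.
"ueerhgfkxv" → "gfkxvue".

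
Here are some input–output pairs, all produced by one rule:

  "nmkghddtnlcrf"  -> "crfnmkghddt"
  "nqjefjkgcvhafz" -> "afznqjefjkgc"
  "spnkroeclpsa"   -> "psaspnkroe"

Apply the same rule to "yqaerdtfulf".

ulfyqaerd

The rule is to move the last 3 characters to the front (rotate right by 3), then delete the last 2 characters.
Applying both steps to "yqaerdtfulf": "ulfyqaerdtf", then "ulfyqaerd".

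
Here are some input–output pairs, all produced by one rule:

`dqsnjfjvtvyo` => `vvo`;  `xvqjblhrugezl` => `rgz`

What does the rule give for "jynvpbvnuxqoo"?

Each output is the input with this applied: keep every other character starting from the second (positions 2nd, 4th, 6th, ...), then keep only the last 3 characters.
On "jynvpbvnuxqoo": the first step gives "yvbnxo", and the second then gives "nxo".

nxo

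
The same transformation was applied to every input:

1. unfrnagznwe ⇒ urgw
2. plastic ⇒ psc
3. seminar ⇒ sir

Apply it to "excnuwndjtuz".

The transformation: keep one character in every 3, starting at position 1 (positions 1st, 4th, 7th, ...).
On "excnuwndjtuz" that produces "ennt".

ennt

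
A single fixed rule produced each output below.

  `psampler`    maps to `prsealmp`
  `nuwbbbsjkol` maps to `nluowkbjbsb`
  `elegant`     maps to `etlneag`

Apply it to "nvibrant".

Rule — take characters alternately from the front and the back (1st, last, 2nd, 2nd-last, ...).
So "nvibrant" becomes "ntvniabr".

ntvniabr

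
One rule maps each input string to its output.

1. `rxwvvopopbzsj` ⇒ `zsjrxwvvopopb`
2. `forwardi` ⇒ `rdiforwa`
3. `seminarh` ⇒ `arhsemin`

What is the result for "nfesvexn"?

Rule — move the last 3 characters to the front (rotate right by 3).
Doing the same to "nfesvexn": "exnnfesv".

exnnfesv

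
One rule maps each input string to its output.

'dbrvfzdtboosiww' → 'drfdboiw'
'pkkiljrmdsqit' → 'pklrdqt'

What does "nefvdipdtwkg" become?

nfdptk

Looking at the pairs, the operation is to keep every other character starting from the first (positions 1st, 3rd, 5th, ...).
For "nefvdipdtwkg" the result is "nfdptk".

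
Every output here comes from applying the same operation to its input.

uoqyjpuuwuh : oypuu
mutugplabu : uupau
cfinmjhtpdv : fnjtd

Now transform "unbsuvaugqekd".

In each case the input is transformed by: keep every other character starting from the second (positions 2nd, 4th, 6th, ...).
Doing the same to "unbsuvaugqekd": "nsvuqk".

nsvuqk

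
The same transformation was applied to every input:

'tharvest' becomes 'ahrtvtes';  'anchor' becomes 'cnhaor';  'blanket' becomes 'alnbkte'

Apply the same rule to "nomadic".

The transformation: move the first 2 characters to the end (rotate left by 2), then take characters alternately from the front and the back (1st, last, 2nd, 2nd-last, ...).
Starting from "nomadic": after the first operation, "madicno"; after the second, "moandci".

moandci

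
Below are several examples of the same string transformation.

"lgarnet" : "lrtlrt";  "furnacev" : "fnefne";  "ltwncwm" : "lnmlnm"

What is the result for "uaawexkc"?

uwkuwk

The transformation: keep one character in every 3, starting at position 1 (positions 1st, 4th, 7th, ...), then write the whole string twice.
Applying both steps to "uaawexkc": "uwk", then "uwkuwk".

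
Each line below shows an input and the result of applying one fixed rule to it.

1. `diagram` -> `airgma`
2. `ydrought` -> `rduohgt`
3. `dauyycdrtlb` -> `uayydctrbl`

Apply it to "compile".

moipel

Rule — delete the first character, then swap each adjacent pair of characters (1↔2, 3↔4, ...).
For "compile" the result is "moipel".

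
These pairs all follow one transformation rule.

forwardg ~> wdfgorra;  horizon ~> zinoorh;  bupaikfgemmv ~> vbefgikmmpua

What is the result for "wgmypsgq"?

The transformation: sort the characters into alphabetical order, then swap the first and last characters.
Starting from "wgmypsgq": after the first operation, "ggmpqswy"; after the second, "ygmpqswg".

ygmpqswg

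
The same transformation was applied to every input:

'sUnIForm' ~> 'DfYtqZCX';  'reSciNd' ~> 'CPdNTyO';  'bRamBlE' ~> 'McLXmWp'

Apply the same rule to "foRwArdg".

QZcHlCOR

The rule is to shift every letter 11 places forward in the alphabet (wrapping around), then flip the case of every letter.
Doing the same to "foRwArdg": "QZcHlCOR".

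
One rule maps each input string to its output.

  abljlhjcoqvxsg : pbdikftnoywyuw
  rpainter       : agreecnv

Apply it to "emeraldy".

The pattern: swap the front and back halves of the string, then shift every letter 13 places forward in the alphabet (wrapping around) — i.e. ROT13.
On "emeraldy": the first step gives "aldyemer", and the second then gives "nyqlrzre".

nyqlrzre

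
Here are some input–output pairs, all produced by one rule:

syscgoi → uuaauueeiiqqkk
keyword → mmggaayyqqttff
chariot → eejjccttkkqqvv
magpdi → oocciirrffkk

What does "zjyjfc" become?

What's happening: shift every letter 2 places forward in the alphabet (wrapping around), then double every character.
"zjyjfc" → "blalhe" → "bbllaallhhee".
(Check on "syscgoi": → "uaueiqk" → "uuaauueeiiqqkk" ✓)

bbllaallhhee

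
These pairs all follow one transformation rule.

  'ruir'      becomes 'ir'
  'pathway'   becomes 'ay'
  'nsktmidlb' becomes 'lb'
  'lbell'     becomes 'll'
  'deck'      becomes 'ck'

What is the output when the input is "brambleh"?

The pattern: keep only the last 2 characters.
So "brambleh" becomes "eh".

eh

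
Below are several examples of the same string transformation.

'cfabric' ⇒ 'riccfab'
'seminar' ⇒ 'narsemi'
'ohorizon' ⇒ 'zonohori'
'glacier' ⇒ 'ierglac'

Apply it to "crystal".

What's happening: move the last 3 characters to the front (rotate right by 3).
So "crystal" becomes "talcrys".

talcrys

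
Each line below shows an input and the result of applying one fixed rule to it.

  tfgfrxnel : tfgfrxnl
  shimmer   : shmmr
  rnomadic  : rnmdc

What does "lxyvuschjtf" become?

lxyvschjtf

The transformation: remove every vowel.
On "lxyvuschjtf" that produces "lxyvschjtf".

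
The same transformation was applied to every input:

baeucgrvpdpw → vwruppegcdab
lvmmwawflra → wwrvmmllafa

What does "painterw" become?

What's happening: sort the characters into reverse alphabetical order, then swap each adjacent pair of characters (1↔2, 3↔4, ...).
"painterw" → "wtrpniea" → "twprinae".

twprinae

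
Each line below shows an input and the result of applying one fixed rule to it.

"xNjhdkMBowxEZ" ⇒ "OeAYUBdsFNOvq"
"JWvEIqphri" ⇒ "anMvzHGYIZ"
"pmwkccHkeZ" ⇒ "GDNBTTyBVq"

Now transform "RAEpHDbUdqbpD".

The pattern: flip the case of every letter, then shift every letter 9 places backward in the alphabet (wrapping around).
Applying that to "RAEpHDbUdqbpD" gives "irvGyuSlUHSGu".

irvGyuSlUHSGu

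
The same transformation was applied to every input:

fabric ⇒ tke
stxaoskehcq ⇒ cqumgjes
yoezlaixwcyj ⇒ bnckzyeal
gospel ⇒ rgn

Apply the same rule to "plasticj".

What's happening: shift every letter 2 places forward in the alphabet (wrapping around), then delete the first 3 characters.
Working it through for "plasticj": intermediate "rncuvkel", final "uvkel".
(Check on "yoezlaixwcyj": → "aqgbnckzyeal" → "bnckzyeal" ✓)

uvkel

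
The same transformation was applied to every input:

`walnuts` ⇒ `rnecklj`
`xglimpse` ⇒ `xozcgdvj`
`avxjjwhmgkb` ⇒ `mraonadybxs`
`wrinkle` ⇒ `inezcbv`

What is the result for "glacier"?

The transformation: swap each adjacent pair of characters (1↔2, 3↔4, ...), then shift every letter 9 places backward in the alphabet (wrapping around).
"glacier" → "lgcaeir" → "cxtrvzi".

cxtrvzi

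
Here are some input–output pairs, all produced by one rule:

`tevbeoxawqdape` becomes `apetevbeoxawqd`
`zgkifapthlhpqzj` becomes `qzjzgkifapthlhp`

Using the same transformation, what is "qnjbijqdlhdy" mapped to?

hdyqnjbijqdl

Looking at the pairs, the operation is to move the last 3 characters to the front (rotate right by 3).
For "qnjbijqdlhdy" the result is "hdyqnjbijqdl".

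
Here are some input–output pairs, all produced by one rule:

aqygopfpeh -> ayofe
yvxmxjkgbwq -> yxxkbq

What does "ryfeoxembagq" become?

In each case the input is transformed by: keep every other character starting from the first (positions 1st, 3rd, 5th, ...).
So "ryfeoxembagq" becomes "rfoebg".

rfoebg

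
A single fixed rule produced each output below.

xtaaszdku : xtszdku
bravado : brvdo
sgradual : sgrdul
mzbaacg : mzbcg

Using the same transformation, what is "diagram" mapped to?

digrm

Each output is the input with this applied: remove every "a".
"diagram" → "digrm".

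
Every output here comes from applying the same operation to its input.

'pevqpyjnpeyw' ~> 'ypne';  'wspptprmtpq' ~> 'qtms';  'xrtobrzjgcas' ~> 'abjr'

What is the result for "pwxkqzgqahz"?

Looking at the pairs, the operation is to keep one character in every 3, starting at position 2 (positions 2nd, 5th, 8th, ...), then swap the first and last characters.
For "pwxkqzgqahz", step one produces "wqqz"; step two turns that into "zqqw".

zqqw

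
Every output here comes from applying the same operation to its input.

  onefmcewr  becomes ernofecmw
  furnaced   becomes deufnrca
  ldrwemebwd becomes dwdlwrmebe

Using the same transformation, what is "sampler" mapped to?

lraspme

Rule — swap each adjacent pair of characters (1↔2, 3↔4, ...), then move the last 2 characters to the front (rotate right by 2).
Starting from "sampler": after the first operation, "aspmelr"; after the second, "lraspme".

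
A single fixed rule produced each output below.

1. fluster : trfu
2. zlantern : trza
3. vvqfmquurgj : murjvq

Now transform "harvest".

The pattern: keep every other character starting from the first (positions 1st, 3rd, 5th, ...), then move the first 2 characters to the end (rotate left by 2).
Applying both steps to "harvest": "hret", then "ethr".

ethr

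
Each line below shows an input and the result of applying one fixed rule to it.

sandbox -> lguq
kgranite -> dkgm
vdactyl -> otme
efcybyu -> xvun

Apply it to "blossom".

uhlf

Looking at the pairs, the operation is to keep every other character starting from the first (positions 1st, 3rd, 5th, ...), then shift every letter 7 places backward in the alphabet (wrapping around).
Applying both steps to "blossom": "bosm", then "uhlf".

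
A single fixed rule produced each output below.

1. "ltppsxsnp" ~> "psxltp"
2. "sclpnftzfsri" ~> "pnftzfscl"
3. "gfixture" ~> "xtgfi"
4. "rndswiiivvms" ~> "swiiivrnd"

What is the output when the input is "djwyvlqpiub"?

The transformation: delete the last 3 characters, then move the first 3 characters to the end (rotate left by 3).
Applying both steps to "djwyvlqpiub": "djwyvlqp", then "yvlqpdjw".
(Check on "rndswiiivvms": → "rndswiiiv" → "swiiivrnd" ✓)

yvlqpdjw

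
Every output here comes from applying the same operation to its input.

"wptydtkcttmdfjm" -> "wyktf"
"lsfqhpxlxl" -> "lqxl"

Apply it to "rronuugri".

rng

Each output is the input with this applied: keep one character in every 3, starting at position 1 (positions 1st, 4th, 7th, ...).
So "rronuugri" becomes "rng".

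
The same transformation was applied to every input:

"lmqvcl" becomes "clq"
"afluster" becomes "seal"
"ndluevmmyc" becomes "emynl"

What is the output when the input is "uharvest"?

Rule — move the first 3 characters to the end (rotate left by 3), then keep every other character starting from the second (positions 2nd, 4th, 6th, ...).
For "uharvest", step one produces "rvestuha"; step two turns that into "vsua".

vsua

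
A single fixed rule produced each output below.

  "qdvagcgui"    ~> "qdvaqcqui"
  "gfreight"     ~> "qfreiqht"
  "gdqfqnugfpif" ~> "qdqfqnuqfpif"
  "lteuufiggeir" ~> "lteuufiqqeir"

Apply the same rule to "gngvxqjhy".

The transformation: replace every "g" with "q".
On "gngvxqjhy" that produces "qnqvxqjhy".

qnqvxqjhy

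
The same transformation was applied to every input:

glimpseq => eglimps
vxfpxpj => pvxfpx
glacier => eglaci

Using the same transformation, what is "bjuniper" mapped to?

Each output is the input with this applied: delete the last character, then move the last character to the front.
Applying that to "bjuniper" gives "ebjunip".

ebjunip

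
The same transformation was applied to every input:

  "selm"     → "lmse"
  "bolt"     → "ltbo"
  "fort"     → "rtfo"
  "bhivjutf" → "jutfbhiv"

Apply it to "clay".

What's happening: swap the front and back halves of the string.
"clay" → "aycl".

aycl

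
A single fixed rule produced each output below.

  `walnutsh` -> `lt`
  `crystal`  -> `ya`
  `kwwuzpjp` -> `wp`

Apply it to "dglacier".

li

In each case the input is transformed by: keep one character in every 3, starting at position 3 (positions 3rd, 6th, 9th, ...).
Doing the same to "dglacier": "li".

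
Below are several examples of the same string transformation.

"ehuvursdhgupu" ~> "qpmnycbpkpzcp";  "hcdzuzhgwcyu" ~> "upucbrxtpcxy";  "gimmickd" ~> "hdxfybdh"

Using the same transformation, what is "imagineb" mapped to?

bdizwdhv

In each case the input is transformed by: shift every letter 5 places backward in the alphabet (wrapping around), then move the first 3 characters to the end (rotate left by 3).
Starting from "imagineb": after the first operation, "dhvbdizw"; after the second, "bdizwdhv".
(Check on "hcdzuzhgwcyu": → "cxyupucbrxtp" → "upucbrxtpcxy" ✓)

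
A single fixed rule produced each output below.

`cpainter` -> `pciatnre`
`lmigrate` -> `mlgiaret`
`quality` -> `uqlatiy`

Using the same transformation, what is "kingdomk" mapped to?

ikgnodkm

What's happening: swap each adjacent pair of characters (1↔2, 3↔4, ...).
For "kingdomk" the result is "ikgnodkm".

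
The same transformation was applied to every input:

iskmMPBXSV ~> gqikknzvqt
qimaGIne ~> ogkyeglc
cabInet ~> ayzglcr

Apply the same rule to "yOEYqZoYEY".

In each case the input is transformed by: shift every letter 2 places backward in the alphabet (wrapping around), then convert every letter to lowercase.
"yOEYqZoYEY" → "wmcwoxmwcw".

wmcwoxmwcw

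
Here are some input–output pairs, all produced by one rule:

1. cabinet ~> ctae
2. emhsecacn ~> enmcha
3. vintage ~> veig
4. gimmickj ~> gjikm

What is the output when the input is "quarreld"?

qdula

Looking at the pairs, the operation is to take characters alternately from the front and the back (1st, last, 2nd, 2nd-last, ...), then delete the last 3 characters.
For "quarreld", step one produces "qdulaerr"; step two turns that into "qdula".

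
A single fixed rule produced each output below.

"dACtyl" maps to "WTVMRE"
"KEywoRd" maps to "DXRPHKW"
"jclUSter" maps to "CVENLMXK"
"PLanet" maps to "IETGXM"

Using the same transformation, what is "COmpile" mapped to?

The rule is to shift every letter 7 places backward in the alphabet (wrapping around), then convert every letter to uppercase.
Starting from "COmpile": after the first operation, "VHfibex"; after the second, "VHFIBEX".

VHFIBEX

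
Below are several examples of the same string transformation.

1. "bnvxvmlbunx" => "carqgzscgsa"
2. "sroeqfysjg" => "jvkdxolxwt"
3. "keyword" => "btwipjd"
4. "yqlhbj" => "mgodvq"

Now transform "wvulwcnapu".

Rule — shift every letter 5 places forward in the alphabet (wrapping around), then move the first 3 characters to the end (rotate left by 3).
Starting from "wvulwcnapu": after the first operation, "bazqbhsfuz"; after the second, "qbhsfuzbaz".

qbhsfuzbaz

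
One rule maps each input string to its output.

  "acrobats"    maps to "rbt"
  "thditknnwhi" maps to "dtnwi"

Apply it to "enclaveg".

What's happening: delete the first character, then keep every other character starting from the second (positions 2nd, 4th, 6th, ...).
For "enclaveg" the result is "cae".

cae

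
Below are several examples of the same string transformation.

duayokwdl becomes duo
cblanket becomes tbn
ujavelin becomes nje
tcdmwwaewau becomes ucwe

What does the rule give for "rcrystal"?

lcs

The pattern: keep one character in every 3, starting at position 2 (positions 2nd, 5th, 8th, ...), then move the last character to the front.
"rcrystal" → "csl" → "lcs".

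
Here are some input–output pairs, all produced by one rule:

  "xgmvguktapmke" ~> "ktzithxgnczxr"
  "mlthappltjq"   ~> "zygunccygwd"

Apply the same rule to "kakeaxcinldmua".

xnxrnkpvayqzhn

Rule — shift every letter 13 places forward in the alphabet (wrapping around) — i.e. ROT13.
So "kakeaxcinldmua" becomes "xnxrnkpvayqzhn".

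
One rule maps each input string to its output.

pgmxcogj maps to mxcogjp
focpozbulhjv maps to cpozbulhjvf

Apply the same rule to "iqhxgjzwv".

In each case the input is transformed by: move the first character to the end, then delete the first character.
Starting from "iqhxgjzwv": after the first operation, "qhxgjzwvi"; after the second, "hxgjzwvi".

hxgjzwvi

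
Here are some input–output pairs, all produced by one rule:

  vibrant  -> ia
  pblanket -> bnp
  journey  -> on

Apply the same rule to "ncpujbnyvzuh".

Each output is the input with this applied: swap the first and last characters, then keep one character in every 3, starting at position 2 (positions 2nd, 5th, 8th, ...).
Working it through for "ncpujbnyvzuh": intermediate "hcpujbnyvzun", final "cjyu".

cjyu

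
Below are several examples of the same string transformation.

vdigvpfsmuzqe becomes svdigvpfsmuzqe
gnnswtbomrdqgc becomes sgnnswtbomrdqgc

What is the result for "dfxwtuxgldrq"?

What's happening: prepend "s".
So "dfxwtuxgldrq" becomes "sdfxwtuxgldrq".

sdfxwtuxgldrq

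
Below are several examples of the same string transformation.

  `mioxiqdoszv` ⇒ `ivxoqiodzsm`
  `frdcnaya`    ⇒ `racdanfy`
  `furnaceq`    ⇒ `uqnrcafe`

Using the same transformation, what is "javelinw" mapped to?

aweviljn

Each output is the input with this applied: swap the first and last characters, then swap each adjacent pair of characters (1↔2, 3↔4, ...).
Working it through for "javelinw": intermediate "wavelinj", final "aweviljn".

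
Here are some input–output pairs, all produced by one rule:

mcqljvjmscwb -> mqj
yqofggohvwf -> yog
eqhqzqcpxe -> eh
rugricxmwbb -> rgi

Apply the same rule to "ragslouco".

Looking at the pairs, the operation is to keep every other character starting from the first (positions 1st, 3rd, 5th, ...), then delete the last 3 characters.
Working it through for "ragslouco": intermediate "rgluo", final "rg".
(Check on "eqhqzqcpxe": → "ehzcx" → "eh" ✓)

rg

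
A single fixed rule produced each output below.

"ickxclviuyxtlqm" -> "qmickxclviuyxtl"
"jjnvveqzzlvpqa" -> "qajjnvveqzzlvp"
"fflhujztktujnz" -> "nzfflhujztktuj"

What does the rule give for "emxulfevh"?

The transformation: move the last 2 characters to the front (rotate right by 2).
"emxulfevh" → "vhemxulfe".

vhemxulfe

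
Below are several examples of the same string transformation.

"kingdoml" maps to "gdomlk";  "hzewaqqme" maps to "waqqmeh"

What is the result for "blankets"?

Rule — move the first character to the end, then delete the first 2 characters.
Starting from "blankets": after the first operation, "lanketsb"; after the second, "nketsb".

nketsb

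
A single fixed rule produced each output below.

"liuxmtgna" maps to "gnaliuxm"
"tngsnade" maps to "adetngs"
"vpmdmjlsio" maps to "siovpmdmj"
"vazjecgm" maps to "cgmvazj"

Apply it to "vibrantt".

nttvibr

What's happening: move the last 3 characters to the front (rotate right by 3), then delete the last character.
For "vibrantt" the result is "nttvibr".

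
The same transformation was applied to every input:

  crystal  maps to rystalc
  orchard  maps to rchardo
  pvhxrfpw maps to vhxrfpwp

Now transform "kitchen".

itchenk

The pattern: move the first character to the end.
On "kitchen" that produces "itchenk".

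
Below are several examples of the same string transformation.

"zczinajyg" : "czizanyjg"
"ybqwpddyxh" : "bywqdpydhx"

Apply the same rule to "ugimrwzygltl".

gumiwryzlglt

In each case the input is transformed by: swap each adjacent pair of characters (1↔2, 3↔4, ...).
Applying that to "ugimrwzygltl" gives "gumiwryzlglt".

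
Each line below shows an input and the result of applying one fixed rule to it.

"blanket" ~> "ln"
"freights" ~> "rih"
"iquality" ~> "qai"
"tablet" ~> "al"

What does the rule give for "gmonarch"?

mnr

The pattern: keep every other character starting from the second (positions 2nd, 4th, 6th, ...), then delete the last character.
Working it through for "gmonarch": intermediate "mnrh", final "mnr".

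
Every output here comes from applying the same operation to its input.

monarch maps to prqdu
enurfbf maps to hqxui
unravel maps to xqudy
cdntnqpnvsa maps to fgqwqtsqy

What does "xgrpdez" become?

In each case the input is transformed by: delete the last 2 characters, then shift every letter 3 places forward in the alphabet (wrapping around).
"xgrpdez" → "ajusg".

ajusg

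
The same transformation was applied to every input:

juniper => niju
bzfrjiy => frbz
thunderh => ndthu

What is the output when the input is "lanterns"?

telan

In each case the input is transformed by: delete the last 3 characters, then move the last 2 characters to the front (rotate right by 2).
For "lanterns", step one produces "lante"; step two turns that into "telan".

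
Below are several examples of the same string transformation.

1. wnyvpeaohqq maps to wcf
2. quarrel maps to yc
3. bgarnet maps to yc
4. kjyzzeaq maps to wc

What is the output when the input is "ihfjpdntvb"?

dbt

In each case the input is transformed by: keep one character in every 3, starting at position 3 (positions 3rd, 6th, 9th, ...), then shift every letter 2 places backward in the alphabet (wrapping around).
For "ihfjpdntvb", step one produces "fdv"; step two turns that into "dbt".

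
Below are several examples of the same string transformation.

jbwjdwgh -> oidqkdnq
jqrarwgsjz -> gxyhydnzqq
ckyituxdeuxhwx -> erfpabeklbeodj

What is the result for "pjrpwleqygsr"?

yqywdslxfnzw

Looking at the pairs, the operation is to swap the first and last characters, then shift every letter 7 places forward in the alphabet (wrapping around).
Doing the same to "pjrpwleqygsr": "yqywdslxfnzw".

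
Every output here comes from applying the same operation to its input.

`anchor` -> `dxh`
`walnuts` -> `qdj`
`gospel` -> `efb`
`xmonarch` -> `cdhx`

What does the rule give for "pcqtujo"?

sjz

The rule is to shift every letter 10 places backward in the alphabet (wrapping around), then keep every other character starting from the second (positions 2nd, 4th, 6th, ...).
Working it through for "pcqtujo": intermediate "fsgjkze", final "sjz".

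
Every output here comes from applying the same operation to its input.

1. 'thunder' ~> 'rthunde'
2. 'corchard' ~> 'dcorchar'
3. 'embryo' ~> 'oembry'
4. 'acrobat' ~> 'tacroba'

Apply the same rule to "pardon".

npardo

The pattern: move the last character to the front.
On "pardon" that produces "npardo".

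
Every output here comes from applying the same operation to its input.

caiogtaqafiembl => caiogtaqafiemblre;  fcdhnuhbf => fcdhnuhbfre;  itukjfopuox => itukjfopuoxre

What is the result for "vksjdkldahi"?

vksjdkldahire

Each output is the input with this applied: append "re".
Doing the same to "vksjdkldahi": "vksjdkldahire".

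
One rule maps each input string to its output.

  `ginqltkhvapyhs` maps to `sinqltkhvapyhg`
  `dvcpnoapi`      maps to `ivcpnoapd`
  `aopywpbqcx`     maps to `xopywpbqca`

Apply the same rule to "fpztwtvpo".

The transformation: swap the first and last characters.
Doing the same to "fpztwtvpo": "opztwtvpf".

opztwtvpf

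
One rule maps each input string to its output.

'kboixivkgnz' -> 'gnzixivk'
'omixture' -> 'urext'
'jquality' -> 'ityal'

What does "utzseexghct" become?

The pattern: delete the first 3 characters, then move the last 3 characters to the front (rotate right by 3).
Applying both steps to "utzseexghct": "seexghct", then "hctseexg".

hctseexg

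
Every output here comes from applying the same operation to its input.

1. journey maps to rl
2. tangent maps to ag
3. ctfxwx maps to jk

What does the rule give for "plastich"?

pu

The pattern: shift every letter 13 places forward in the alphabet (wrapping around) — i.e. ROT13, then keep only the last 2 characters.
Applying both steps to "plastich": "cynfgvpu", then "pu".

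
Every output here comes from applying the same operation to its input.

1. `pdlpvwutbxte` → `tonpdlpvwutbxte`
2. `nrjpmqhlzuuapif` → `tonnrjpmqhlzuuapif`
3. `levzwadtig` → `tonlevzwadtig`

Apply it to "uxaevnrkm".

tonuxaevnrkm

The rule is to prepend "ton".
On "uxaevnrkm" that produces "tonuxaevnrkm".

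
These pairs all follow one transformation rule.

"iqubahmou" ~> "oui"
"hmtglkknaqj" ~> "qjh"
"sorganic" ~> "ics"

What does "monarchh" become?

hhm

The pattern: move the last 2 characters to the front (rotate right by 2), then keep only the first 3 characters.
For "monarchh", step one produces "hhmonarc"; step two turns that into "hhm".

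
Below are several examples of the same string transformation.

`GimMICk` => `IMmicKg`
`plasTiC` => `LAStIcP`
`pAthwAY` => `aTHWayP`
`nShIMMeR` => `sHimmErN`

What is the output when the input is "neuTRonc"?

Rule — flip the case of every letter, then move the first character to the end.
Starting from "neuTRonc": after the first operation, "NEUtrONC"; after the second, "EUtrONCN".

EUtrONCN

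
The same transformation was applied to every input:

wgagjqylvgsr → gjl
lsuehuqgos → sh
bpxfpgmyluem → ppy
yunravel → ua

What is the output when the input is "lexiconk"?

The transformation: keep one character in every 3, starting at position 2 (positions 2nd, 5th, 8th, ...), then delete the last character.
Working it through for "lexiconk": intermediate "eck", final "ec".

ec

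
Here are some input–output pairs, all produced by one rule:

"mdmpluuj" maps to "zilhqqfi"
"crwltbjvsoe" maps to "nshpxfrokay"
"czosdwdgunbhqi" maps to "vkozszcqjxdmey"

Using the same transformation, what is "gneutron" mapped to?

In each case the input is transformed by: shift every letter 4 places backward in the alphabet (wrapping around), then move the first character to the end.
On "gneutron": the first step gives "cjaqpnkj", and the second then gives "jaqpnkjc".

jaqpnkjc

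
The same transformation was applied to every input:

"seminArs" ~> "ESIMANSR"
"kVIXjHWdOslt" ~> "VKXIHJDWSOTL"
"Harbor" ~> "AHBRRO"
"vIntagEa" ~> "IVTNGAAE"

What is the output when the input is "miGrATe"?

Looking at the pairs, the operation is to swap each adjacent pair of characters (1↔2, 3↔4, ...), then convert every letter to uppercase.
"miGrATe" → "imrGTAe" → "IMRGTAE".

IMRGTAE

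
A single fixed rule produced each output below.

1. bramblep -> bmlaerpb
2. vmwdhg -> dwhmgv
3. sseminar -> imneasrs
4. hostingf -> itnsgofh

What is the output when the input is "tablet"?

Rule — swap the front and back halves of the string, then take characters alternately from the front and the back (1st, last, 2nd, 2nd-last, ...).
Applying both steps to "tablet": "lettab", then "lbeatt".

lbeatt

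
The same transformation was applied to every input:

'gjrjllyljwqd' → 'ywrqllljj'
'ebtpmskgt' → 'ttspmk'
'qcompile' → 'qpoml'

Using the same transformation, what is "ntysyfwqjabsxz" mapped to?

zyyxwtssqnj

In each case the input is transformed by: sort the characters into reverse alphabetical order, then delete the last 3 characters.
For "ntysyfwqjabsxz", step one produces "zyyxwtssqnjfba"; step two turns that into "zyyxwtssqnj".
(Check on "gjrjllyljwqd": → "ywrqllljjjgd" → "ywrqllljj" ✓)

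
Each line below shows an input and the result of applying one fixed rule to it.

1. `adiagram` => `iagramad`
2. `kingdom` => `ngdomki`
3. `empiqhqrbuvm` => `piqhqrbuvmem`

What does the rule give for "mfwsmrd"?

Rule — move the first 2 characters to the end (rotate left by 2).
Doing the same to "mfwsmrd": "wsmrdmf".

wsmrdmf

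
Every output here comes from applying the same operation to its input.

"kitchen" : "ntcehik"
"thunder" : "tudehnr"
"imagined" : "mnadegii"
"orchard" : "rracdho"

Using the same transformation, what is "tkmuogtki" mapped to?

What's happening: sort the characters into alphabetical order, then move the last 2 characters to the front (rotate right by 2).
Doing the same to "tkmuogtki": "tugikkmot".

tugikkmot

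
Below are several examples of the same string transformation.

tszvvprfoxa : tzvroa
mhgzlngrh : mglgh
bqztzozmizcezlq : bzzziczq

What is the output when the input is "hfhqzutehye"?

The rule is to keep every other character starting from the first (positions 1st, 3rd, 5th, ...).
"hfhqzutehye" → "hhzthe".

hhzthe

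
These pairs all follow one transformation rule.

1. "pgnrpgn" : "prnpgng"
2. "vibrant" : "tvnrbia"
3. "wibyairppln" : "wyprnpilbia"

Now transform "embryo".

rymobe

What's happening: sort the characters into reverse alphabetical order, then swap each adjacent pair of characters (1↔2, 3↔4, ...).
Starting from "embryo": after the first operation, "yromeb"; after the second, "rymobe".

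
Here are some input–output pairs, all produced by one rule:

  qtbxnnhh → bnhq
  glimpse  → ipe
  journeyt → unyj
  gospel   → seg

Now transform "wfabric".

arc

Looking at the pairs, the operation is to move the first character to the end, then keep every other character starting from the second (positions 2nd, 4th, 6th, ...).
Starting from "wfabric": after the first operation, "fabricw"; after the second, "arc".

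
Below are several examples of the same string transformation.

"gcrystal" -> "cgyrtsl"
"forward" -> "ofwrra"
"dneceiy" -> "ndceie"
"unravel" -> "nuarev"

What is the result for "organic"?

What's happening: swap each adjacent pair of characters (1↔2, 3↔4, ...), then delete the last character.
"organic" → "roaginc" → "roagin".

roagin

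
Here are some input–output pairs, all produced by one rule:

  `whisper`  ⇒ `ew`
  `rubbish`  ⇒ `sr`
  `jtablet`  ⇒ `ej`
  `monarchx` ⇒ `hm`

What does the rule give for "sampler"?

Each output is the input with this applied: swap the first and last characters, then keep only the last 2 characters.
On "sampler": the first step gives "ramples", and the second then gives "es".

es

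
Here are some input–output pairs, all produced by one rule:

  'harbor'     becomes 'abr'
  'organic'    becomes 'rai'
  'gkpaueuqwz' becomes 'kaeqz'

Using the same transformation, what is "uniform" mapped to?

Rule — keep every other character starting from the second (positions 2nd, 4th, 6th, ...).
"uniform" → "nfr".

nfr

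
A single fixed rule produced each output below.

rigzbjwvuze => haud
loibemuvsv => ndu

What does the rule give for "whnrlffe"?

gkd

The rule is to keep one character in every 3, starting at position 2 (positions 2nd, 5th, 8th, ...), then shift every letter 1 place backward in the alphabet (wrapping around).
Working it through for "whnrlffe": intermediate "hle", final "gkd".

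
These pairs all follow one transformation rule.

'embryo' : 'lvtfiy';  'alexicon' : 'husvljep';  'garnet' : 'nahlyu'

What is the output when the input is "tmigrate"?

The rule is to shift every letter 7 places forward in the alphabet (wrapping around), then take characters alternately from the front and the back (1st, last, 2nd, 2nd-last, ...).
For "tmigrate", step one produces "atpnyhal"; step two turns that into "altaphny".

altaphny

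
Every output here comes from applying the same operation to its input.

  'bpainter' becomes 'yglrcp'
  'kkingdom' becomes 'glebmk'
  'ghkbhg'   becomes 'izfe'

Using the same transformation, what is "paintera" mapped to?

glrcpy

Rule — delete the first 2 characters, then shift every letter 2 places backward in the alphabet (wrapping around).
On "paintera" that produces "glrcpy".
(Check on "ghkbhg": → "kbhg" → "izfe" ✓)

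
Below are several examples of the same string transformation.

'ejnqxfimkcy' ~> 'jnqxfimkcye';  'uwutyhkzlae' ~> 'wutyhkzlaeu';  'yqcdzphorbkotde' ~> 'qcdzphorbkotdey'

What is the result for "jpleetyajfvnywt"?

Rule — move the first character to the end.
On "jpleetyajfvnywt" that produces "pleetyajfvnywtj".

pleetyajfvnywtj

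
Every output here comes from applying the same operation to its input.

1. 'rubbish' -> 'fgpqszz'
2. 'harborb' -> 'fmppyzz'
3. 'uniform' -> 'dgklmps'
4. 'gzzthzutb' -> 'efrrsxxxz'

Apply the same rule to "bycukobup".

Each output is the input with this applied: shift every letter 2 places backward in the alphabet (wrapping around), then sort the characters into alphabetical order.
Starting from "bycukobup": after the first operation, "zwasimzsn"; after the second, "aimnsswzz".

aimnsswzz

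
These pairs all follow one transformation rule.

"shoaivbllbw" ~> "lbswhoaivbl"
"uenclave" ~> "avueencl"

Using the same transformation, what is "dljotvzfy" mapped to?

zfdyljotv

The transformation: swap the first and last characters, then move the last 3 characters to the front (rotate right by 3).
Starting from "dljotvzfy": after the first operation, "yljotvzfd"; after the second, "zfdyljotv".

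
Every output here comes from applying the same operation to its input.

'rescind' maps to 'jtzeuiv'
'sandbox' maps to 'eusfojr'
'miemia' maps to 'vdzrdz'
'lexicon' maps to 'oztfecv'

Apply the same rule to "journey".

lievpaf

The pattern: shift every letter 9 places backward in the alphabet (wrapping around), then move the first 2 characters to the end (rotate left by 2).
So "journey" becomes "lievpaf".
(Check on "miemia": → "dzvdzr" → "vdzrdz" ✓)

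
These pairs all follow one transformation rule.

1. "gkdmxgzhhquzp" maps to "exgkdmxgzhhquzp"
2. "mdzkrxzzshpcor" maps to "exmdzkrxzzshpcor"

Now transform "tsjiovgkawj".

extsjiovgkawj

Rule — prepend "ex".
On "tsjiovgkawj" that produces "extsjiovgkawj".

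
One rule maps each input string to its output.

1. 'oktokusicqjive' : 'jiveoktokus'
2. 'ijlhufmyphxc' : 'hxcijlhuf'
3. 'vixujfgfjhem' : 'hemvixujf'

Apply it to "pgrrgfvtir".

Each output is the input with this applied: swap the front and back halves of the string, then delete the first 3 characters.
Applying both steps to "pgrrgfvtir": "fvtirpgrrg", then "irpgrrg".

irpgrrg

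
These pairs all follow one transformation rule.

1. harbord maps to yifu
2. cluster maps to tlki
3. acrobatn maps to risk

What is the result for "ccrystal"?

Rule — shift every letter 9 places backward in the alphabet (wrapping around), then keep every other character starting from the first (positions 1st, 3rd, 5th, ...).
"ccrystal" → "tijr".

tijr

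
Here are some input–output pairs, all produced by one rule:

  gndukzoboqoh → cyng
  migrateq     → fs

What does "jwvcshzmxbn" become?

The transformation: keep one character in every 3, starting at position 3 (positions 3rd, 6th, 9th, ...), then shift every letter 1 place backward in the alphabet (wrapping around).
For "jwvcshzmxbn", step one produces "vhx"; step two turns that into "ugw".

ugw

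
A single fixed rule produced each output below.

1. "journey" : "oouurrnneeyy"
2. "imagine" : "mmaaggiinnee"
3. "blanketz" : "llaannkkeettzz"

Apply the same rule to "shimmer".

The transformation: delete the first character, then double every character.
Working it through for "shimmer": intermediate "himmer", final "hhiimmmmeerr".

hhiimmmmeerr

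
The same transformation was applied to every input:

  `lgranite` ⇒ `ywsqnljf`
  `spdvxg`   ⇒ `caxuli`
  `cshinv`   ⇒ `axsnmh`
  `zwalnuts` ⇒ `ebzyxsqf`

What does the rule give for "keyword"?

dbwtpji

What's happening: sort the characters into reverse alphabetical order, then shift every letter 5 places forward in the alphabet (wrapping around).
Starting from "keyword": after the first operation, "ywroked"; after the second, "dbwtpji".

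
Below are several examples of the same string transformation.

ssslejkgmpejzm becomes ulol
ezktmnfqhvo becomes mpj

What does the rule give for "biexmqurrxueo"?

gstg

The transformation: keep one character in every 3, starting at position 3 (positions 3rd, 6th, 9th, ...), then shift every letter 2 places forward in the alphabet (wrapping around).
"biexmqurrxueo" → "eqre" → "gstg".
(Check on "ssslejkgmpejzm": → "sjmj" → "ulol" ✓)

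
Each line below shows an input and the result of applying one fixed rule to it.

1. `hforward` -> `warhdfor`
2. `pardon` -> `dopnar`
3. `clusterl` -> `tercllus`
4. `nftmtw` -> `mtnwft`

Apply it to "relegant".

Each output is the input with this applied: swap the first and last characters, then swap the front and back halves of the string.
On "relegant": the first step gives "teleganr", and the second then gives "ganrtele".

ganrtele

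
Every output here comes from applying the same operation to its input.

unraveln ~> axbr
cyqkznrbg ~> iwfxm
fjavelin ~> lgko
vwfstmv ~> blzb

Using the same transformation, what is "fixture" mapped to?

The pattern: shift every letter 6 places forward in the alphabet (wrapping around), then keep every other character starting from the first (positions 1st, 3rd, 5th, ...).
On "fixture": the first step gives "lodzaxk", and the second then gives "ldak".

ldak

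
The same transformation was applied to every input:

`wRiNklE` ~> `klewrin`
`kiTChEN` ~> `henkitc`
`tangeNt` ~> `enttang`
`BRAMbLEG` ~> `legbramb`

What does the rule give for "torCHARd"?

ardtorch

Each output is the input with this applied: move the last 3 characters to the front (rotate right by 3), then convert every letter to lowercase.
Applying both steps to "torCHARd": "ARdtorCH", then "ardtorch".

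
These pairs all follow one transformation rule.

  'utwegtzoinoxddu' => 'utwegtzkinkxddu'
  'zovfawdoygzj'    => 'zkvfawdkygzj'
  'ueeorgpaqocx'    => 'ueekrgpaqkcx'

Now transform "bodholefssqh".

bkdhklefssqh

Looking at the pairs, the operation is to replace every "o" with "k".
Applying that to "bodholefssqh" gives "bkdhklefssqh".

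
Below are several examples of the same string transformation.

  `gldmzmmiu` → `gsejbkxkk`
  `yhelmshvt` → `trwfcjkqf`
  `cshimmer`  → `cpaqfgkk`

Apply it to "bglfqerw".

Rule — move the last 2 characters to the front (rotate right by 2), then shift every letter 2 places backward in the alphabet (wrapping around).
"bglfqerw" → "puzejdoc".

puzejdoc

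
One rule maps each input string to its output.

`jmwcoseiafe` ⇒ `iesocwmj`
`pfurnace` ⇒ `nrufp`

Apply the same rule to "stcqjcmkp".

cjqcts

The transformation: delete the last 3 characters, then reverse the string.
Working it through for "stcqjcmkp": intermediate "stcqjc", final "cjqcts".
(Check on "jmwcoseiafe": → "jmwcosei" → "iesocwmj" ✓)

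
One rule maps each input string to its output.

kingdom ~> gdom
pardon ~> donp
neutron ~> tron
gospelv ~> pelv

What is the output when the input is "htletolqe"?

What's happening: move the first 3 characters to the end (rotate left by 3), then keep only the first 4 characters.
Doing the same to "htletolqe": "etol".
(Check on "neutron": → "tronneu" → "tron" ✓)

etol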